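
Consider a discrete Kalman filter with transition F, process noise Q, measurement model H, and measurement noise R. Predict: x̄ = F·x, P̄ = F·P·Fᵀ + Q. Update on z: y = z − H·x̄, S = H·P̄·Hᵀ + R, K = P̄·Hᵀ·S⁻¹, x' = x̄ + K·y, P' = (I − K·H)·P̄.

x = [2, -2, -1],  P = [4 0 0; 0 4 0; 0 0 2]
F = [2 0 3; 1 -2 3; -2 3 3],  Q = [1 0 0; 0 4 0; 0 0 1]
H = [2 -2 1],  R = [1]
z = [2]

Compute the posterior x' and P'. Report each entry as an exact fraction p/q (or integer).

x' = [154/59, -83/118, -1111/236]
P' = [1965/59 1764/59 -397/59; 1764/59 1949/59 717/118; -397/59 717/118 6147/236]

x̄ = F·x = [1, 3, -13]
P̄ = F·P·Fᵀ + Q = [35 26 2; 26 42 -14; 2 -14 71]
y = z − H·x̄ = [19]
S = H·P̄·Hᵀ + R = [236]
K = P̄·Hᵀ·S⁻¹ = [5/59; -23/118; 103/236]
x' = x̄ + K·y = [154/59, -83/118, -1111/236]
P' = (I − K·H)·P̄ = [1965/59 1764/59 -397/59; 1764/59 1949/59 717/118; -397/59 717/118 6147/236]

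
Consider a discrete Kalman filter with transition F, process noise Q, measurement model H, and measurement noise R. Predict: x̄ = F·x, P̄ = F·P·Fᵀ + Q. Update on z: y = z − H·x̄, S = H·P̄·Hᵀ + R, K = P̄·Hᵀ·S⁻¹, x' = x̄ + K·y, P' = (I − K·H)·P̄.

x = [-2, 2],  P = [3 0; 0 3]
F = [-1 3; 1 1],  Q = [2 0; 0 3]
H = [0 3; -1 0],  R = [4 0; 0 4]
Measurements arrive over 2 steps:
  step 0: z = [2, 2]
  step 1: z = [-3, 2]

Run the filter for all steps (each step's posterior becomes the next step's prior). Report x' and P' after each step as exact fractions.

step 0: x̄ = F·x = [8, 0]
step 0: P̄ = F·P·Fᵀ + Q = [32 6; 6 9]
step 0: y = z − H·x̄ = [2, 10]
step 0: S = H·P̄·Hᵀ + R = [85 -18; -18 36]
step 0: K = P̄·Hᵀ·S⁻¹ = [1/38 -599/684; 6/19 -1/114]
step 0: x' = x̄ + K·y = [-241/342, 31/57]
step 0: P' = (I − K·H)·P̄ = [599/171 2/57; 2/57 8/19]
step 1: x̄ = F·x = [799/342, -55/342]
step 1: P̄ = F·P·Fᵀ + Q = [1553/171 -371/171; -371/171 1196/171]
step 1: y = z − H·x̄ = [-287/114, 1483/342]
step 1: S = H·P̄·Hᵀ + R = [1272/19 371/57; 371/57 2237/171]
step 1: K = P̄·Hᵀ·S⁻¹ = [-84/2689 -1825/2689; 44523/142517 28/2689]
step 1: x' = x̄ + K·y = [-1420/2689, -128573/142517]
step 1: P' = (I − K·H)·P̄ = [7300/2689 -112/2689; -112/2689 59364/142517]

step 0: x' = [-241/342, 31/57], P' = [599/171 2/57; 2/57 8/19]
step 1: x' = [-1420/2689, -128573/142517], P' = [7300/2689 -112/2689; -112/2689 59364/142517]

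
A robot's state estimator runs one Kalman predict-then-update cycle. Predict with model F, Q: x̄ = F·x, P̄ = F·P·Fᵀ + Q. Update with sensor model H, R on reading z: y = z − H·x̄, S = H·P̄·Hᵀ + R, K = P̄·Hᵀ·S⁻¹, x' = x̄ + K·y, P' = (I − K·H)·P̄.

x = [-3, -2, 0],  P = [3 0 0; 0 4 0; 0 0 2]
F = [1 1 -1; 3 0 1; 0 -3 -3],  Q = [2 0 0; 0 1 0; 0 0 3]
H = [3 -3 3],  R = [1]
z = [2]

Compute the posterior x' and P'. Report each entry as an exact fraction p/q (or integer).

x' = [-3617/757, -4377/757, -246/757]
P' = [8291/757 4777/757 -3516/757; 4777/757 15141/757 10335/757; -3516/757 10335/757 13908/757]

x̄ = F·x = [-5, -9, 6]
P̄ = F·P·Fᵀ + Q = [11 7 -6; 7 30 -6; -6 -6 57]
y = z − H·x̄ = [-28]
S = H·P̄·Hᵀ + R = [757]
K = P̄·Hᵀ·S⁻¹ = [-6/757; -87/757; 171/757]
x' = x̄ + K·y = [-3617/757, -4377/757, -246/757]
P' = (I − K·H)·P̄ = [8291/757 4777/757 -3516/757; 4777/757 15141/757 10335/757; -3516/757 10335/757 13908/757]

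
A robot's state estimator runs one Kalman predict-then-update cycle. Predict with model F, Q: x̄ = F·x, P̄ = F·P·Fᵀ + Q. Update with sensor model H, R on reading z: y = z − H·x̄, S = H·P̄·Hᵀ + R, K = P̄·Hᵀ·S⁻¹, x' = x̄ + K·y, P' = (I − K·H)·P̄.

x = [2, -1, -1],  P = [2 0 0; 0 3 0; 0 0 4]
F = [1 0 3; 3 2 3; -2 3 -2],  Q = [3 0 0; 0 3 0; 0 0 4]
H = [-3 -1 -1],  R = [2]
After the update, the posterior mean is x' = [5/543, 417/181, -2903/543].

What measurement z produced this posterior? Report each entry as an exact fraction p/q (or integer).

z = [3]

x̄ = F·x = [-1, 1, -5]
P̄ = F·P·Fᵀ + Q = [41 42 -28; 42 69 -18; -28 -18 55]
S = H·P̄·Hᵀ + R = [543]
K = P̄·Hᵀ·S⁻¹ = [-137/543; -59/181; 47/543]
x' − x̄ = [548/543, 236/181, -188/543] = K·y
y = (KᵀK)⁻¹·Kᵀ·(x' − x̄) = [-4]
z = y + H·x̄ = [-4] + [7] = [3]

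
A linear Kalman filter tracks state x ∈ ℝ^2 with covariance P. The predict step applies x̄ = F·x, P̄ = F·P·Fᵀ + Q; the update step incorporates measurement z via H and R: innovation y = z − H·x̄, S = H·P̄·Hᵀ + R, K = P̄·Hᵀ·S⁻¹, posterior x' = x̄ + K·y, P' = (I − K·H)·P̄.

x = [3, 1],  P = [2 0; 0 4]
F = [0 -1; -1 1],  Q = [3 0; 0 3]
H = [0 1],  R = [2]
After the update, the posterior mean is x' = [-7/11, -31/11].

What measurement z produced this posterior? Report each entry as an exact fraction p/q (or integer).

x̄ = F·x = [-1, -2]
P̄ = F·P·Fᵀ + Q = [7 -4; -4 9]
S = H·P̄·Hᵀ + R = [11]
K = P̄·Hᵀ·S⁻¹ = [-4/11; 9/11]
x' − x̄ = [4/11, -9/11] = K·y
y = (KᵀK)⁻¹·Kᵀ·(x' − x̄) = [-1]
z = y + H·x̄ = [-1] + [-2] = [-3]

z = [-3]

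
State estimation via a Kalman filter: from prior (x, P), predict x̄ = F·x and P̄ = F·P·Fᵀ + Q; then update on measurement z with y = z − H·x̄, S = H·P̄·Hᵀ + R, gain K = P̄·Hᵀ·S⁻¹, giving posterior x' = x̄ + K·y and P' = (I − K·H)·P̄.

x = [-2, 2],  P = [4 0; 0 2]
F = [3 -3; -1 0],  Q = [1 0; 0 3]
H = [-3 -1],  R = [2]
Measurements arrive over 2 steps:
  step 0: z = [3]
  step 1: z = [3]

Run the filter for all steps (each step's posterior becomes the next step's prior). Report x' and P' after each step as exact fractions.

step 0: x' = [-49/48, -35/432], P' = [13/16 -83/48; -83/48 2183/432]
step 1: x' = [-45386/34767, 10477/11589], P' = [6967/11589 -4331/3863; -4331/3863 38369/11589]

step 0: x̄ = F·x = [-12, 2]
step 0: P̄ = F·P·Fᵀ + Q = [55 -12; -12 7]
step 0: y = z − H·x̄ = [-31]
step 0: S = H·P̄·Hᵀ + R = [432]
step 0: K = P̄·Hᵀ·S⁻¹ = [-17/48; 29/432]
step 0: x' = x̄ + K·y = [-49/48, -35/432]
step 0: P' = (I − K·H)·P̄ = [13/16 -83/48; -83/48 2183/432]
step 1: x̄ = F·x = [-203/72, 49/48]
step 1: P̄ = F·P·Fᵀ + Q = [1019/12 -61/8; -61/8 61/16]
step 1: y = z − H·x̄ = [-71/16]
step 1: S = H·P̄·Hᵀ + R = [11589/16]
step 1: K = P̄·Hᵀ·S⁻¹ = [-1318/3863; 305/11589]
step 1: x' = x̄ + K·y = [-45386/34767, 10477/11589]
step 1: P' = (I − K·H)·P̄ = [6967/11589 -4331/3863; -4331/3863 38369/11589]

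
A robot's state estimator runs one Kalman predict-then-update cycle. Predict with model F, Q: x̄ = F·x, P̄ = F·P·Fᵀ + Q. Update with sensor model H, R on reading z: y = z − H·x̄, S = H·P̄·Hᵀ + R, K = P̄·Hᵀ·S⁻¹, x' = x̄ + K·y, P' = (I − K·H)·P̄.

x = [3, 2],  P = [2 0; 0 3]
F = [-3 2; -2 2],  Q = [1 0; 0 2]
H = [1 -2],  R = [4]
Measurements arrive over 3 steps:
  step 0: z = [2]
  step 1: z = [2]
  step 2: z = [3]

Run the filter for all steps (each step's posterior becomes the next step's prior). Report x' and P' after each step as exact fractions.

step 0: x' = [-62/9, -38/9], P' = [548/27 308/27; 308/27 194/27]
step 1: x' = [5446/443, 2304/443], P' = [33268/443 16492/443; 16492/443 8510/443]
step 2: x' = [-189595/7099, -104464/7099], P' = [2174388/7099 1090124/7099; 1090124/7099 551854/7099]

step 0: x̄ = F·x = [-5, -2]
step 0: P̄ = F·P·Fᵀ + Q = [31 24; 24 22]
step 0: y = z − H·x̄ = [3]
step 0: S = H·P̄·Hᵀ + R = [27]
step 0: K = P̄·Hᵀ·S⁻¹ = [-17/27; -20/27]
step 0: x' = x̄ + K·y = [-62/9, -38/9]
step 0: P' = (I − K·H)·P̄ = [548/27 308/27; 308/27 194/27]
step 1: x̄ = F·x = [110/9, 16/3]
step 1: P̄ = F·P·Fᵀ + Q = [2039/27 328/9; 328/9 62/3]
step 1: y = z − H·x̄ = [4/9]
step 1: S = H·P̄·Hᵀ + R = [443/27]
step 1: K = P̄·Hᵀ·S⁻¹ = [71/443; -132/443]
step 1: x' = x̄ + K·y = [5446/443, 2304/443]
step 1: P' = (I − K·H)·P̄ = [33268/443 16492/443; 16492/443 8510/443]
step 2: x̄ = F·x = [-11730/443, -6284/443]
step 2: P̄ = F·P·Fᵀ + Q = [135991/443 68728/443; 68728/443 36062/443]
step 2: y = z − H·x̄ = [491/443]
step 2: S = H·P̄·Hᵀ + R = [7099/443]
step 2: K = P̄·Hᵀ·S⁻¹ = [-1465/7099; -3396/7099]
step 2: x' = x̄ + K·y = [-189595/7099, -104464/7099]
step 2: P' = (I − K·H)·P̄ = [2174388/7099 1090124/7099; 1090124/7099 551854/7099]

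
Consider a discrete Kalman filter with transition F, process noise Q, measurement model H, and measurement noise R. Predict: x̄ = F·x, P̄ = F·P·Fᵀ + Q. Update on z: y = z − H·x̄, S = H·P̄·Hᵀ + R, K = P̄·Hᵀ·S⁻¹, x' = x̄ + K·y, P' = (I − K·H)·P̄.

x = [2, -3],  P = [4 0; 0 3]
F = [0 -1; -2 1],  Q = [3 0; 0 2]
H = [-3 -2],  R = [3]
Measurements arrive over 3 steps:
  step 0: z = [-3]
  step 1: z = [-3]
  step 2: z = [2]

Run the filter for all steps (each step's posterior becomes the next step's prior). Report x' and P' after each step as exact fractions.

step 0: x' = [137/35, -157/35], P' = [162/35 -237/35; -237/35 372/35]
step 1: x' = [3529/1199, -3867/1199], P' = [30735/2398 -23247/1199; -23247/1199 36024/1199]
step 2: x' = [153993/141490, -192128/70745], P' = [2897439/141490 -2207709/70745; -2207709/70745 3415218/70745]

step 0: x̄ = F·x = [3, -7]
step 0: P̄ = F·P·Fᵀ + Q = [6 -3; -3 21]
step 0: y = z − H·x̄ = [-8]
step 0: S = H·P̄·Hᵀ + R = [105]
step 0: K = P̄·Hᵀ·S⁻¹ = [-4/35; -11/35]
step 0: x' = x̄ + K·y = [137/35, -157/35]
step 0: P' = (I − K·H)·P̄ = [162/35 -237/35; -237/35 372/35]
step 1: x̄ = F·x = [157/35, -431/35]
step 1: P̄ = F·P·Fᵀ + Q = [477/35 -846/35; -846/35 2038/35]
step 1: y = z − H·x̄ = [-496/35]
step 1: S = H·P̄·Hᵀ + R = [2398/35]
step 1: K = P̄·Hᵀ·S⁻¹ = [261/2398; -769/1199]
step 1: x' = x̄ + K·y = [3529/1199, -3867/1199]
step 1: P' = (I − K·H)·P̄ = [30735/2398 -23247/1199; -23247/1199 36024/1199]
step 2: x̄ = F·x = [3867/1199, -10925/1199]
step 2: P̄ = F·P·Fᵀ + Q = [39621/1199 -82518/1199; -82518/1199 192880/1199]
step 2: y = z − H·x̄ = [-7851/1199]
step 2: S = H·P̄·Hᵀ + R = [141490/1199]
step 2: K = P̄·Hᵀ·S⁻¹ = [46173/141490; -69103/70745]
step 2: x' = x̄ + K·y = [153993/141490, -192128/70745]
step 2: P' = (I − K·H)·P̄ = [2897439/141490 -2207709/70745; -2207709/70745 3415218/70745]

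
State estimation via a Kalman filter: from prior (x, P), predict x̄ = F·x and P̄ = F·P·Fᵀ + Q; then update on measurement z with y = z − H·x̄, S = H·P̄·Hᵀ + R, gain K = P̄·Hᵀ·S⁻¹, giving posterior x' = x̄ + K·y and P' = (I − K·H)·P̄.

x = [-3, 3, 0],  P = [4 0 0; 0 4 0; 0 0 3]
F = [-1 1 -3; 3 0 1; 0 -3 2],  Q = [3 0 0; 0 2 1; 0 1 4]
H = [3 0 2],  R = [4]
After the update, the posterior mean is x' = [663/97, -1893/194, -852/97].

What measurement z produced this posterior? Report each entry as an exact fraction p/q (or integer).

x̄ = F·x = [6, -9, -9]
P̄ = F·P·Fᵀ + Q = [38 -21 -30; -21 41 7; -30 7 52]
S = H·P̄·Hᵀ + R = [194]
K = P̄·Hᵀ·S⁻¹ = [27/97; -49/194; 7/97]
x' − x̄ = [81/97, -147/194, 21/97] = K·y
y = (KᵀK)⁻¹·Kᵀ·(x' − x̄) = [3]
z = y + H·x̄ = [3] + [0] = [3]

z = [3]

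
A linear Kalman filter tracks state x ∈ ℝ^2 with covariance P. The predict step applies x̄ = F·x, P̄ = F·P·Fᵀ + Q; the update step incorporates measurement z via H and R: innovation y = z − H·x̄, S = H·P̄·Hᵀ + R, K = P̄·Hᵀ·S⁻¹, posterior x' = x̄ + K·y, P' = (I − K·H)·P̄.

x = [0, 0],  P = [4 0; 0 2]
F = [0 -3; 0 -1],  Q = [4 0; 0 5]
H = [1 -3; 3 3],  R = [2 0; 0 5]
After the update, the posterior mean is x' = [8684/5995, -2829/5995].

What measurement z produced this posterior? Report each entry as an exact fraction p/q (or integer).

z = [3, 3]

x̄ = F·x = [0, 0]
P̄ = F·P·Fᵀ + Q = [22 6; 6 7]
S = H·P̄·Hᵀ + R = [51 -33; -33 374]
K = P̄·Hᵀ·S⁻¹ = [388/1635 1472/5995; -131/545 498/5995]
x' − x̄ = [8684/5995, -2829/5995] = K·y
y = (KᵀK)⁻¹·Kᵀ·(x' − x̄) = [3, 3]
z = y + H·x̄ = [3, 3] + [0, 0] = [3, 3]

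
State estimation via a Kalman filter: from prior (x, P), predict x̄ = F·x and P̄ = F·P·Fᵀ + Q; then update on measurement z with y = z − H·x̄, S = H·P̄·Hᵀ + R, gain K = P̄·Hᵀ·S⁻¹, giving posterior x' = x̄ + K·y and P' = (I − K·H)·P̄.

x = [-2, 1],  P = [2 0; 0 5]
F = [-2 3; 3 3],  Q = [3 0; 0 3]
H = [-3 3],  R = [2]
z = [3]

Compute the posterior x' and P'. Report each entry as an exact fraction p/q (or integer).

x̄ = F·x = [7, -3]
P̄ = F·P·Fᵀ + Q = [56 33; 33 66]
y = z − H·x̄ = [33]
S = H·P̄·Hᵀ + R = [506]
K = P̄·Hᵀ·S⁻¹ = [-3/22; 9/46]
x' = x̄ + K·y = [5/2, 159/46]
P' = (I − K·H)·P̄ = [1025/22 93/2; 93/2 2145/46]

x' = [5/2, 159/46]
P' = [1025/22 93/2; 93/2 2145/46]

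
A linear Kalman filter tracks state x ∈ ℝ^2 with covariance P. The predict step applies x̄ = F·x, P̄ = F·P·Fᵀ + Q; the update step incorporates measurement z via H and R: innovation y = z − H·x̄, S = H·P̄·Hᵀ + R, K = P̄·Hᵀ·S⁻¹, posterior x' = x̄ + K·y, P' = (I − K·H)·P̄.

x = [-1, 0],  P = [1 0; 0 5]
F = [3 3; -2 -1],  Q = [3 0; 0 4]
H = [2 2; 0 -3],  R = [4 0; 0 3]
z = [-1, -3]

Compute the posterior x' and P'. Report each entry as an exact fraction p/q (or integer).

x' = [-1473/968, 993/968]
P' = [1257/968 -321/968; -321/968 313/968]

x̄ = F·x = [-3, 2]
P̄ = F·P·Fᵀ + Q = [57 -21; -21 13]
y = z − H·x̄ = [1, 3]
S = H·P̄·Hᵀ + R = [116 48; 48 120]
K = P̄·Hᵀ·S⁻¹ = [117/242 321/968; -1/242 -313/968]
x' = x̄ + K·y = [-1473/968, 993/968]
P' = (I − K·H)·P̄ = [1257/968 -321/968; -321/968 313/968]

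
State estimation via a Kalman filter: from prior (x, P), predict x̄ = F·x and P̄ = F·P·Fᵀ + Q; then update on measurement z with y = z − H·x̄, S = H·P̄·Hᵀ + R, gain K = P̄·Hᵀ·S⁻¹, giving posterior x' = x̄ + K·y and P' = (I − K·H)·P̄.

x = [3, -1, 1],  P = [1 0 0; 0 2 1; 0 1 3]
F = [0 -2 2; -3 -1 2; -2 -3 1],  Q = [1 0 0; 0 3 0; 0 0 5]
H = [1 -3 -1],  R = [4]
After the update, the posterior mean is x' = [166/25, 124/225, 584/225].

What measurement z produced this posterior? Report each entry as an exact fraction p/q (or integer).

z = [2]

x̄ = F·x = [4, -6, -2]
P̄ = F·P·Fᵀ + Q = [13 10 10; 10 22 11; 10 11 24]
S = H·P̄·Hᵀ + R = [225]
K = P̄·Hᵀ·S⁻¹ = [-3/25; -67/225; -47/225]
x' − x̄ = [66/25, 1474/225, 1034/225] = K·y
y = (KᵀK)⁻¹·Kᵀ·(x' − x̄) = [-22]
z = y + H·x̄ = [-22] + [24] = [2]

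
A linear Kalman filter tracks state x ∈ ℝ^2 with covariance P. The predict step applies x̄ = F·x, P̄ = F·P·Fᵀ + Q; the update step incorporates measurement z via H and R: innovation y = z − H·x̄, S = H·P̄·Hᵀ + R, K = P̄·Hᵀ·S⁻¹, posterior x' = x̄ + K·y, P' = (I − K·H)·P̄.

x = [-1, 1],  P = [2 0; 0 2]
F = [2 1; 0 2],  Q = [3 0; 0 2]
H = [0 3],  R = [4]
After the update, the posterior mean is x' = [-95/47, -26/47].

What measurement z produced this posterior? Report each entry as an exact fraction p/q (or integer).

z = [-2]

x̄ = F·x = [-1, 2]
P̄ = F·P·Fᵀ + Q = [13 4; 4 10]
S = H·P̄·Hᵀ + R = [94]
K = P̄·Hᵀ·S⁻¹ = [6/47; 15/47]
x' − x̄ = [-48/47, -120/47] = K·y
y = (KᵀK)⁻¹·Kᵀ·(x' − x̄) = [-8]
z = y + H·x̄ = [-8] + [6] = [-2]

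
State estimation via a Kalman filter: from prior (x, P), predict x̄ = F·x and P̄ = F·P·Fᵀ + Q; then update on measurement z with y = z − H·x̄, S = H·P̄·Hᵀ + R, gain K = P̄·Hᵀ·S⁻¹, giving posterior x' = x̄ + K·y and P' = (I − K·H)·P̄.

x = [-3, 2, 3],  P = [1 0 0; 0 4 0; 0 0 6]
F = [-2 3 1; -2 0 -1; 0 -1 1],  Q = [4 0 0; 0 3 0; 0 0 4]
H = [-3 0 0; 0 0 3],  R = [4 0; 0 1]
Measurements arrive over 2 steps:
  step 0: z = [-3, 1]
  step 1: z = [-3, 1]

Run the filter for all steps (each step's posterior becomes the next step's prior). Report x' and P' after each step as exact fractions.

step 0: x' = [30999/27371, 127023/27371, 9653/27371], P' = [12052/27371 -1156/27371 -12/27371; -1156/27371 274157/27371 -1416/27371; -12/27371 -1416/27371 3016/27371]
step 1: x' = [1079605757/1061209673, -2925870137/1061209673, 325400123/1061209673], P' = [465368260/1061209673 21817728/1061209673 -3298300/1061209673; 21817728/1061209673 5087536979/1061209673 9439320/1061209673; -3298300/1061209673 9439320/1061209673 115266476/1061209673]

step 0: x̄ = F·x = [15, 3, 1]
step 0: P̄ = F·P·Fᵀ + Q = [50 -2 -6; -2 13 -6; -6 -6 14]
step 0: y = z − H·x̄ = [42, -2]
step 0: S = H·P̄·Hᵀ + R = [454 54; 54 127]
step 0: K = P̄·Hᵀ·S⁻¹ = [-9039/27371 -36/27371; 867/27371 -4248/27371; 9/27371 9048/27371]
step 0: x' = x̄ + K·y = [30999/27371, 127023/27371, 9653/27371]
step 0: P' = (I − K·H)·P̄ = [12052/27371 -1156/27371 -12/27371; -1156/27371 274157/27371 -1416/27371; -12/27371 -1416/27371 3016/27371]
step 1: x̄ = F·x = [328724/27371, -71651/27371, -117370/27371]
step 1: P̄ = F·P·Fᵀ + Q = [2633545/27371 56376/27371 -824575/27371; 56376/27371 133289/27371 -6720/27371; -824575/27371 -6720/27371 389489/27371]
step 1: y = z − H·x̄ = [904059/27371, 379481/27371]
step 1: S = H·P̄·Hᵀ + R = [23811389/27371 7421175/27371; 7421175/27371 3532772/27371]
step 1: K = P̄·Hᵀ·S⁻¹ = [-349026195/1061209673 -9894900/1061209673; -16363296/1061209673 28317960/1061209673; 2473725/1061209673 345799428/1061209673]
step 1: x' = x̄ + K·y = [1079605757/1061209673, -2925870137/1061209673, 325400123/1061209673]
step 1: P' = (I − K·H)·P̄ = [465368260/1061209673 21817728/1061209673 -3298300/1061209673; 21817728/1061209673 5087536979/1061209673 9439320/1061209673; -3298300/1061209673 9439320/1061209673 115266476/1061209673]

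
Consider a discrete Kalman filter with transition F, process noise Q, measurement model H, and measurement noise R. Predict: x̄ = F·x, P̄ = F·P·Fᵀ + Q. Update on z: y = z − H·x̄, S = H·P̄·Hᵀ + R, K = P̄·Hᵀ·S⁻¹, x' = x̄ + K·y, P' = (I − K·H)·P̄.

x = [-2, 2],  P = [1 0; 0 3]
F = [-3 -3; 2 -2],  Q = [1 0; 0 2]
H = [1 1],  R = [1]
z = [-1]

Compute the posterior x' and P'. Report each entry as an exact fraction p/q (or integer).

x' = [343/80, -43/8]
P' = [559/80 -51/8; -51/8 27/4]

x̄ = F·x = [0, -8]
P̄ = F·P·Fᵀ + Q = [37 12; 12 18]
y = z − H·x̄ = [7]
S = H·P̄·Hᵀ + R = [80]
K = P̄·Hᵀ·S⁻¹ = [49/80; 3/8]
x' = x̄ + K·y = [343/80, -43/8]
P' = (I − K·H)·P̄ = [559/80 -51/8; -51/8 27/4]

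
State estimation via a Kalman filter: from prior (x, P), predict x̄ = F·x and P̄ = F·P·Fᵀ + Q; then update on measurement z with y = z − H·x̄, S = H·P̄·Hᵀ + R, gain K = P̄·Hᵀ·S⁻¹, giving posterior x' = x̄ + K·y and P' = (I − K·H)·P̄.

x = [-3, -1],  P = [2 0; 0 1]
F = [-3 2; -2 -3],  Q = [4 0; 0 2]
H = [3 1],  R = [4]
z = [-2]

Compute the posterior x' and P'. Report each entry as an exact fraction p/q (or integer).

x' = [-637/293, 1453/293]
P' = [562/293 -1350/293; -1350/293 4198/293]

x̄ = F·x = [7, 9]
P̄ = F·P·Fᵀ + Q = [26 6; 6 19]
y = z − H·x̄ = [-32]
S = H·P̄·Hᵀ + R = [293]
K = P̄·Hᵀ·S⁻¹ = [84/293; 37/293]
x' = x̄ + K·y = [-637/293, 1453/293]
P' = (I − K·H)·P̄ = [562/293 -1350/293; -1350/293 4198/293]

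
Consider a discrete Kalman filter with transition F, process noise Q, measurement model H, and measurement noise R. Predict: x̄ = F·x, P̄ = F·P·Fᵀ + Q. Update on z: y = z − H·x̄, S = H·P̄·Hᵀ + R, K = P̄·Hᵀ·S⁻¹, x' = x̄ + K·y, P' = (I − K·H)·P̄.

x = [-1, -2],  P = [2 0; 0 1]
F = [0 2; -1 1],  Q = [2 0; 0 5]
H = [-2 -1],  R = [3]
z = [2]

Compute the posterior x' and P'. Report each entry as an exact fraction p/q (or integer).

x̄ = F·x = [-4, -1]
P̄ = F·P·Fᵀ + Q = [6 2; 2 8]
y = z − H·x̄ = [-7]
S = H·P̄·Hᵀ + R = [43]
K = P̄·Hᵀ·S⁻¹ = [-14/43; -12/43]
x' = x̄ + K·y = [-74/43, 41/43]
P' = (I − K·H)·P̄ = [62/43 -82/43; -82/43 200/43]

x' = [-74/43, 41/43]
P' = [62/43 -82/43; -82/43 200/43]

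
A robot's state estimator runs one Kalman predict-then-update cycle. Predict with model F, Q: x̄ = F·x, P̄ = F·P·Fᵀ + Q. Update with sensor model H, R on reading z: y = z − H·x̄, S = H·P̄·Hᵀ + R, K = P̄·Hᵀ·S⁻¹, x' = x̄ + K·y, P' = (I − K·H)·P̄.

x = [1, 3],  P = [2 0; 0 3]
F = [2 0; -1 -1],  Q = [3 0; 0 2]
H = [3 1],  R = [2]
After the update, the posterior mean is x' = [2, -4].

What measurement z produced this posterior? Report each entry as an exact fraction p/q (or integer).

x̄ = F·x = [2, -4]
P̄ = F·P·Fᵀ + Q = [11 -4; -4 7]
S = H·P̄·Hᵀ + R = [84]
K = P̄·Hᵀ·S⁻¹ = [29/84; -5/84]
x' − x̄ = [0, 0] = K·y
y = (KᵀK)⁻¹·Kᵀ·(x' − x̄) = [0]
z = y + H·x̄ = [0] + [2] = [2]

z = [2]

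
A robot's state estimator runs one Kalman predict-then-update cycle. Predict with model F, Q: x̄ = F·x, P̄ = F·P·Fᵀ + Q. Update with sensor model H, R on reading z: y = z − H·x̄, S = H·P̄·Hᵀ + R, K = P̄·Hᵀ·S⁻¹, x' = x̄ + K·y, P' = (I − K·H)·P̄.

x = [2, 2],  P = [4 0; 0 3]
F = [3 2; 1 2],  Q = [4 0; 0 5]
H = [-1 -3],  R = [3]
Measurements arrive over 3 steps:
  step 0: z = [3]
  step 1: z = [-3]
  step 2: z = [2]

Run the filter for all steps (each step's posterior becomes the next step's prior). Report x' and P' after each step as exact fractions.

step 0: x' = [9/97, -369/388], P' = [1200/97 -369/97; -369/97 579/388]
step 1: x' = [37455/11042, -3861/22084], P' = [104727/5521 -32154/5521; -32154/5521 46463/22084]
step 2: x' = [-153343/95216, -106849/1713888], P' = [988527/47608 -607047/95216; -607047/95216 3896231/1713888]

step 0: x̄ = F·x = [10, 6]
step 0: P̄ = F·P·Fᵀ + Q = [52 24; 24 21]
step 0: y = z − H·x̄ = [31]
step 0: S = H·P̄·Hᵀ + R = [388]
step 0: K = P̄·Hᵀ·S⁻¹ = [-31/97; -87/388]
step 0: x' = x̄ + K·y = [9/97, -369/388]
step 0: P' = (I − K·H)·P̄ = [1200/97 -369/97; -369/97 579/388]
step 1: x̄ = F·x = [-315/194, -351/194]
step 1: P̄ = F·P·Fᵀ + Q = [7339/97 1227/97; 1227/97 788/97]
step 1: y = z − H·x̄ = [-975/97]
step 1: S = H·P̄·Hᵀ + R = [22084/97]
step 1: K = P̄·Hᵀ·S⁻¹ = [-2755/5521; -3591/22084]
step 1: x' = x̄ + K·y = [37455/11042, -3861/22084]
step 1: P' = (I − K·H)·P̄ = [104727/5521 -32154/5521; -32154/5521 46463/22084]
step 2: x̄ = F·x = [54252/5521, 16797/5521]
step 2: P̄ = F·P·Fᵀ + Q = [625242/5521 103412/5521; 103412/5521 50179/5521]
step 2: y = z − H·x̄ = [115685/5521]
step 2: S = H·P̄·Hᵀ + R = [1713888/5521]
step 2: K = P̄·Hᵀ·S⁻¹ = [-51971/95216; -253949/1713888]
step 2: x' = x̄ + K·y = [-153343/95216, -106849/1713888]
step 2: P' = (I − K·H)·P̄ = [988527/47608 -607047/95216; -607047/95216 3896231/1713888]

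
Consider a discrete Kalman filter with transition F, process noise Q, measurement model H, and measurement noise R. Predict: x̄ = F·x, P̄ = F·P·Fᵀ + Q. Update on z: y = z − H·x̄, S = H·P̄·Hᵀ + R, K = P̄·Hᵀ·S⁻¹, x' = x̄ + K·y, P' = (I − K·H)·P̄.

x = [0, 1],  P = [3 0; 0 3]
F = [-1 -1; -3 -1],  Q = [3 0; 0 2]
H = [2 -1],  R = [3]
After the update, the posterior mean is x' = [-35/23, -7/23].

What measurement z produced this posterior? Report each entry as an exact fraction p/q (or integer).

z = [-3]

x̄ = F·x = [-1, -1]
P̄ = F·P·Fᵀ + Q = [9 12; 12 32]
S = H·P̄·Hᵀ + R = [23]
K = P̄·Hᵀ·S⁻¹ = [6/23; -8/23]
x' − x̄ = [-12/23, 16/23] = K·y
y = (KᵀK)⁻¹·Kᵀ·(x' − x̄) = [-2]
z = y + H·x̄ = [-2] + [-1] = [-3]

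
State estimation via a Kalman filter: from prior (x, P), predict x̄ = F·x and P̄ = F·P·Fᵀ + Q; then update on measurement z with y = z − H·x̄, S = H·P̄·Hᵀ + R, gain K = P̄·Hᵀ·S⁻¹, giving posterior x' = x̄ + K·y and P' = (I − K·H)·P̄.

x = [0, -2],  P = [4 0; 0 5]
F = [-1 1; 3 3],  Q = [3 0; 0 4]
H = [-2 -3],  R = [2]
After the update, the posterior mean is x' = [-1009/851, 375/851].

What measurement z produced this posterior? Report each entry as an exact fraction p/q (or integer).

z = [1]

x̄ = F·x = [-2, -6]
P̄ = F·P·Fᵀ + Q = [12 3; 3 85]
S = H·P̄·Hᵀ + R = [851]
K = P̄·Hᵀ·S⁻¹ = [-33/851; -261/851]
x' − x̄ = [693/851, 5481/851] = K·y
y = (KᵀK)⁻¹·Kᵀ·(x' − x̄) = [-21]
z = y + H·x̄ = [-21] + [22] = [1]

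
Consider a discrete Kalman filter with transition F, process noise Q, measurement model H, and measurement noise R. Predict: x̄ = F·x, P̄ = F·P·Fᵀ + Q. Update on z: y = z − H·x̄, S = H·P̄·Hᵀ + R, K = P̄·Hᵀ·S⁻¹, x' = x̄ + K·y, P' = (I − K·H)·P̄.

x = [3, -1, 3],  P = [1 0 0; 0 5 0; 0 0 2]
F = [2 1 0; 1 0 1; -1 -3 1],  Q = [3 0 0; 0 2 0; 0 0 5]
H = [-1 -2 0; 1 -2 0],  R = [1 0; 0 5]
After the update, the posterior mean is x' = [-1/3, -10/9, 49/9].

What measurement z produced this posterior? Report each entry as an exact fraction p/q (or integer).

z = [3, 3]

x̄ = F·x = [5, 6, 3]
P̄ = F·P·Fᵀ + Q = [12 2 -17; 2 5 1; -17 1 53]
S = H·P̄·Hᵀ + R = [41 8; 8 29]
K = P̄·Hᵀ·S⁻¹ = [-176/375 152/375; -284/1125 -232/1125; 587/1125 -899/1125]
x' − x̄ = [-16/3, -64/9, 22/9] = K·y
y = (KᵀK)⁻¹·Kᵀ·(x' − x̄) = [20, 10]
z = y + H·x̄ = [20, 10] + [-17, -7] = [3, 3]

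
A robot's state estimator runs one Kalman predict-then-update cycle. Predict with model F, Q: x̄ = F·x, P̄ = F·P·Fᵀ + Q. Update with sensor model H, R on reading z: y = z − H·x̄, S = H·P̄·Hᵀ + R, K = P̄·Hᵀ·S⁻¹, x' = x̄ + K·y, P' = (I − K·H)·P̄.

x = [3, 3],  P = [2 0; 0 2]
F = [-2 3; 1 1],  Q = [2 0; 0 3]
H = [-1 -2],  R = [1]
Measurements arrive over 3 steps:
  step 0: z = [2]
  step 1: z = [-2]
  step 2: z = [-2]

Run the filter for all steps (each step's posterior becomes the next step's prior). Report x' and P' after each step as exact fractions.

step 0: x' = [-349/65, 118/65], P' = [796/65 -382/65; -382/65 199/65]
step 1: x' = [4722/595, -249/85], P' = [29401/1190 -2001/170; -2001/170 993/170]
step 2: x' = [-123698/38325, 32731/12775], P' = [1062287/38325 -168824/12775; -168824/12775 83474/12775]

step 0: x̄ = F·x = [3, 6]
step 0: P̄ = F·P·Fᵀ + Q = [28 2; 2 7]
step 0: y = z − H·x̄ = [17]
step 0: S = H·P̄·Hᵀ + R = [65]
step 0: K = P̄·Hᵀ·S⁻¹ = [-32/65; -16/65]
step 0: x' = x̄ + K·y = [-349/65, 118/65]
step 0: P' = (I − K·H)·P̄ = [796/65 -382/65; -382/65 199/65]
step 1: x̄ = F·x = [1052/65, -231/65]
step 1: P̄ = F·P·Fᵀ + Q = [9689/65 -1377/65; -1377/65 426/65]
step 1: y = z − H·x̄ = [92/13]
step 1: S = H·P̄·Hᵀ + R = [1190/13]
step 1: K = P̄·Hᵀ·S⁻¹ = [-1387/1190; 3/34]
step 1: x' = x̄ + K·y = [4722/595, -249/85]
step 1: P' = (I − K·H)·P̄ = [29401/1190 -2001/170; -2001/170 993/170]
step 2: x̄ = F·x = [-14673/595, 2979/595]
step 2: P̄ = F·P·Fᵀ + Q = [350627/1190 -25978/595; -25978/595 5954/595]
step 2: y = z − H·x̄ = [-283/17]
step 2: S = H·P̄·Hᵀ + R = [5475/34]
step 2: K = P̄·Hᵀ·S⁻¹ = [-7049/5475; 268/1825]
step 2: x' = x̄ + K·y = [-123698/38325, 32731/12775]
step 2: P' = (I − K·H)·P̄ = [1062287/38325 -168824/12775; -168824/12775 83474/12775]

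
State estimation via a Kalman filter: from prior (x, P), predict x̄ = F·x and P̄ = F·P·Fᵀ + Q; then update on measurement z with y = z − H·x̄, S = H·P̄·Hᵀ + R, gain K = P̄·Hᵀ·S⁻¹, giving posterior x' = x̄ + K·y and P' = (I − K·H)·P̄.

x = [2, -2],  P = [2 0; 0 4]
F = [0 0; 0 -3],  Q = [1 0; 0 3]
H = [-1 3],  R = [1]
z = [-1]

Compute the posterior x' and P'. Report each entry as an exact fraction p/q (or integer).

x' = [19/353, -105/353]
P' = [352/353 117/353; 117/353 78/353]

x̄ = F·x = [0, 6]
P̄ = F·P·Fᵀ + Q = [1 0; 0 39]
y = z − H·x̄ = [-19]
S = H·P̄·Hᵀ + R = [353]
K = P̄·Hᵀ·S⁻¹ = [-1/353; 117/353]
x' = x̄ + K·y = [19/353, -105/353]
P' = (I − K·H)·P̄ = [352/353 117/353; 117/353 78/353]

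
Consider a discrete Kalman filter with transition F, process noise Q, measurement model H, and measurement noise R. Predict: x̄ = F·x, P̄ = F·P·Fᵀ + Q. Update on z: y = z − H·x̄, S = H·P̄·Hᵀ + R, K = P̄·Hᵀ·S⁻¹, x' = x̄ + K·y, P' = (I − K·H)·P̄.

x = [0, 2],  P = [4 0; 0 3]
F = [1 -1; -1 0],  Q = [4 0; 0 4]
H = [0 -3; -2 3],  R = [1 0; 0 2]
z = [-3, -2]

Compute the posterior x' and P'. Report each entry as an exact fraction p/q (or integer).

x' = [2996/1451, 1272/1451]
P' = [983/1451 212/1451; 212/1451 152/1451]

x̄ = F·x = [-2, 0]
P̄ = F·P·Fᵀ + Q = [11 -4; -4 8]
y = z − H·x̄ = [-3, -6]
S = H·P̄·Hᵀ + R = [73 -96; -96 166]
K = P̄·Hᵀ·S⁻¹ = [-636/1451 -665/1451; -456/1451 16/1451]
x' = x̄ + K·y = [2996/1451, 1272/1451]
P' = (I − K·H)·P̄ = [983/1451 212/1451; 212/1451 152/1451]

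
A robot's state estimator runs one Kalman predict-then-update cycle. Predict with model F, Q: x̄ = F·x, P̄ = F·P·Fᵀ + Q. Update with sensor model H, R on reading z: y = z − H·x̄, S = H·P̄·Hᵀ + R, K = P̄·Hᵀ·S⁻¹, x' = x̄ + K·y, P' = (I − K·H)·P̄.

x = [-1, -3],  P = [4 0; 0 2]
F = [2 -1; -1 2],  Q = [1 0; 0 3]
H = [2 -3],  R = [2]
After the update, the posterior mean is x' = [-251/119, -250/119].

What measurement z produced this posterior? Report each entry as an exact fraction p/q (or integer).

x̄ = F·x = [1, -5]
P̄ = F·P·Fᵀ + Q = [19 -12; -12 15]
S = H·P̄·Hᵀ + R = [357]
K = P̄·Hᵀ·S⁻¹ = [74/357; -23/119]
x' − x̄ = [-370/119, 345/119] = K·y
y = (KᵀK)⁻¹·Kᵀ·(x' − x̄) = [-15]
z = y + H·x̄ = [-15] + [17] = [2]

z = [2]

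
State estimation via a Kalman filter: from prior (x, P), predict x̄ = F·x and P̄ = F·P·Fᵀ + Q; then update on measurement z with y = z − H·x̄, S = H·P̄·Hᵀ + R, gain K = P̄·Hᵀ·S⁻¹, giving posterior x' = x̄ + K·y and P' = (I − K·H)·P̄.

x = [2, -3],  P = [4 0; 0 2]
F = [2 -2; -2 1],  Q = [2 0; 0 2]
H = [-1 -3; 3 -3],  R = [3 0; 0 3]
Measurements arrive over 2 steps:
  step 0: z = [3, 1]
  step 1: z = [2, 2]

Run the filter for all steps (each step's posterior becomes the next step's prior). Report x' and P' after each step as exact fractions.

step 0: x' = [-1422/6623, -4521/6623], P' = [2238/6623 660/6623; 660/6623 1260/6623]
step 1: x' = [521830/3608317, -2100715/3608317], P' = [1154874/3608317 340464/3608317; 340464/3608317 667454/3608317]

step 0: x̄ = F·x = [10, -7]
step 0: P̄ = F·P·Fᵀ + Q = [26 -20; -20 20]
step 0: y = z − H·x̄ = [-8, -50]
step 0: S = H·P̄·Hᵀ + R = [89 222; 222 777]
step 0: K = P̄·Hᵀ·S⁻¹ = [-38/179 1578/6623; -40/179 -600/6623]
step 0: x' = x̄ + K·y = [-1422/6623, -4521/6623]
step 0: P' = (I − K·H)·P̄ = [2238/6623 660/6623; 660/6623 1260/6623]
step 1: x̄ = F·x = [6198/6623, -1677/6623]
step 1: P̄ = F·P·Fᵀ + Q = [21958/6623 -7512/6623; -7512/6623 20818/6623]
step 1: y = z − H·x̄ = [14413/6623, -10379/6623]
step 1: S = H·P̄·Hᵀ + R = [184117/6623 166560/6623; 166560/6623 540069/6623]
step 1: K = P̄·Hᵀ·S⁻¹ = [-725422/3608317 814410/3608317; -780942/3608317 -326990/3608317]
step 1: x' = x̄ + K·y = [521830/3608317, -2100715/3608317]
step 1: P' = (I − K·H)·P̄ = [1154874/3608317 340464/3608317; 340464/3608317 667454/3608317]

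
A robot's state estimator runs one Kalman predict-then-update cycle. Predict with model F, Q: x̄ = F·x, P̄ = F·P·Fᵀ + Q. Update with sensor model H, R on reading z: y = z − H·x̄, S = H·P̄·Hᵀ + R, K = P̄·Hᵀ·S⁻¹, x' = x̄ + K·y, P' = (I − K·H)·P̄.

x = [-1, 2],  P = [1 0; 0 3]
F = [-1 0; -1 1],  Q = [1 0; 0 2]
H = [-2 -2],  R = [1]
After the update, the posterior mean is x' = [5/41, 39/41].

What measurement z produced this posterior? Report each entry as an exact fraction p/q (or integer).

z = [-2]

x̄ = F·x = [1, 3]
P̄ = F·P·Fᵀ + Q = [2 1; 1 6]
S = H·P̄·Hᵀ + R = [41]
K = P̄·Hᵀ·S⁻¹ = [-6/41; -14/41]
x' − x̄ = [-36/41, -84/41] = K·y
y = (KᵀK)⁻¹·Kᵀ·(x' − x̄) = [6]
z = y + H·x̄ = [6] + [-8] = [-2]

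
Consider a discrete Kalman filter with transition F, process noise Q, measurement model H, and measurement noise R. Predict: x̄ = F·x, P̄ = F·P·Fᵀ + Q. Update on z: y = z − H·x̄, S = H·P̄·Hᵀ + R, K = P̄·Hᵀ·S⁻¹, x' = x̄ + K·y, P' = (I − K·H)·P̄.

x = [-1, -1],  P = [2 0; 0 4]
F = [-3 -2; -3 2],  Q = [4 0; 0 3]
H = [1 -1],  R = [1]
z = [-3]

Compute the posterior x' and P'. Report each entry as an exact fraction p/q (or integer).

x̄ = F·x = [5, 1]
P̄ = F·P·Fᵀ + Q = [38 2; 2 37]
y = z − H·x̄ = [-7]
S = H·P̄·Hᵀ + R = [72]
K = P̄·Hᵀ·S⁻¹ = [1/2; -35/72]
x' = x̄ + K·y = [3/2, 317/72]
P' = (I − K·H)·P̄ = [20 39/2; 39/2 1439/72]

x' = [3/2, 317/72]
P' = [20 39/2; 39/2 1439/72]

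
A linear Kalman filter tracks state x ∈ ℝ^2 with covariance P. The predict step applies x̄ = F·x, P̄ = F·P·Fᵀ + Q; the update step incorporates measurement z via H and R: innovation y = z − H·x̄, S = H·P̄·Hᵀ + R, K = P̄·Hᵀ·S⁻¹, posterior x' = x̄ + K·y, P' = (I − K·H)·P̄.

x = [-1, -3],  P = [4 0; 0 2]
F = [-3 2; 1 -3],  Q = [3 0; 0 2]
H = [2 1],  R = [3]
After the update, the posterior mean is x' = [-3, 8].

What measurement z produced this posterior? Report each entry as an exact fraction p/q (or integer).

z = [2]

x̄ = F·x = [-3, 8]
P̄ = F·P·Fᵀ + Q = [47 -24; -24 24]
S = H·P̄·Hᵀ + R = [119]
K = P̄·Hᵀ·S⁻¹ = [10/17; -24/119]
x' − x̄ = [0, 0] = K·y
y = (KᵀK)⁻¹·Kᵀ·(x' − x̄) = [0]
z = y + H·x̄ = [0] + [2] = [2]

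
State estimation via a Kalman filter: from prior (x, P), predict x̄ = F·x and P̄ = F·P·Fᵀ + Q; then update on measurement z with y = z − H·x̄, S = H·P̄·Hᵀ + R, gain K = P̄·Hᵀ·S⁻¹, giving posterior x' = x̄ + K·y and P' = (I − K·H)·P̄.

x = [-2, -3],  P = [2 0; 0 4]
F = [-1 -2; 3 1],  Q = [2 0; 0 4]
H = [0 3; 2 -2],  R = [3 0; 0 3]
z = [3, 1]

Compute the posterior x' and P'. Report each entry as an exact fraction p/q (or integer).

x̄ = F·x = [8, -9]
P̄ = F·P·Fᵀ + Q = [20 -14; -14 26]
y = z − H·x̄ = [30, -33]
S = H·P̄·Hᵀ + R = [237 -240; -240 299]
K = P̄·Hᵀ·S⁻¹ = [1254/4421 2012/4421; 1374/4421 -80/4421]
x' = x̄ + K·y = [6592/4421, 4071/4421]
P' = (I − K·H)·P̄ = [4272/4421 1254/4421; 1254/4421 1374/4421]

x' = [6592/4421, 4071/4421]
P' = [4272/4421 1254/4421; 1254/4421 1374/4421]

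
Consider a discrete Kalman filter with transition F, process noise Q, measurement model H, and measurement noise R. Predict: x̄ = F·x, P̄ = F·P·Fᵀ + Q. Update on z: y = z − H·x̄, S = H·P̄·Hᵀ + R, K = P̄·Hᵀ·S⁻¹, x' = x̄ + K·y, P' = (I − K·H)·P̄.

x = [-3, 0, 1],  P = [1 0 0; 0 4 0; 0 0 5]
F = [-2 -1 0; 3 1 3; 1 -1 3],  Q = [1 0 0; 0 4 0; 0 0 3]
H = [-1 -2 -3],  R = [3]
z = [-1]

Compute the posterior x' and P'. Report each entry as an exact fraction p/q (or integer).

x̄ = F·x = [6, -6, 0]
P̄ = F·P·Fᵀ + Q = [9 -10 2; -10 62 44; 2 44 53]
y = z − H·x̄ = [-7]
S = H·P̄·Hᵀ + R = [1237]
K = P̄·Hᵀ·S⁻¹ = [5/1237; -246/1237; -249/1237]
x' = x̄ + K·y = [7387/1237, -5700/1237, 1743/1237]
P' = (I − K·H)·P̄ = [11108/1237 -11140/1237 3719/1237; -11140/1237 16178/1237 -6826/1237; 3719/1237 -6826/1237 3560/1237]

x' = [7387/1237, -5700/1237, 1743/1237]
P' = [11108/1237 -11140/1237 3719/1237; -11140/1237 16178/1237 -6826/1237; 3719/1237 -6826/1237 3560/1237]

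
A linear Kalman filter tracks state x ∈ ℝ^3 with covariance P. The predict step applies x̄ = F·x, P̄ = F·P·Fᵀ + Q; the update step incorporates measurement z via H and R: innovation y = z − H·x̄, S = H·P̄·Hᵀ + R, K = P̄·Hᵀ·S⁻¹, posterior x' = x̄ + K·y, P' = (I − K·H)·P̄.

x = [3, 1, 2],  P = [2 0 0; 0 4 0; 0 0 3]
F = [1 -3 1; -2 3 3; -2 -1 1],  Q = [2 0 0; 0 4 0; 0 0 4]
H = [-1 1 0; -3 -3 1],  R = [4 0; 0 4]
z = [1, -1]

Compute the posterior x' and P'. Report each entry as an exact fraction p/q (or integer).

x̄ = F·x = [2, 3, -5]
P̄ = F·P·Fᵀ + Q = [43 -31 11; -31 75 5; 11 5 19]
y = z − H·x̄ = [0, 19]
S = H·P̄·Hᵀ + R = [184 -102; -102 431]
K = P̄·Hᵀ·S⁻¹ = [-8611/17225 -3037/17225; 8183/17225 -3139/17225; -1386/17225 -1487/17225]
x' = x̄ + K·y = [-23253/17225, -7966/17225, -114378/17225]
P' = (I − K·H)·P̄ = [27536/17225 -6908/17225 49736/17225; -6908/17225 25824/17225 44192/17225; 49736/17225 44192/17225 275836/17225]

x' = [-23253/17225, -7966/17225, -114378/17225]
P' = [27536/17225 -6908/17225 49736/17225; -6908/17225 25824/17225 44192/17225; 49736/17225 44192/17225 275836/17225]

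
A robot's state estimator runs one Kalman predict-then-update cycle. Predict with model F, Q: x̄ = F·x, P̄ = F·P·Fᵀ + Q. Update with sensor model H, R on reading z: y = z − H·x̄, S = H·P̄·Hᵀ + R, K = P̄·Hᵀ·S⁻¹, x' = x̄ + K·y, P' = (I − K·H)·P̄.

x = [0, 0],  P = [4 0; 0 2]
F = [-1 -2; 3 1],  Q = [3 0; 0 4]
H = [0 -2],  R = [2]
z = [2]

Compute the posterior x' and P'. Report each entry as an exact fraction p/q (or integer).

x' = [32/85, -84/85]
P' = [763/85 -16/85; -16/85 42/85]

x̄ = F·x = [0, 0]
P̄ = F·P·Fᵀ + Q = [15 -16; -16 42]
y = z − H·x̄ = [2]
S = H·P̄·Hᵀ + R = [170]
K = P̄·Hᵀ·S⁻¹ = [16/85; -42/85]
x' = x̄ + K·y = [32/85, -84/85]
P' = (I − K·H)·P̄ = [763/85 -16/85; -16/85 42/85]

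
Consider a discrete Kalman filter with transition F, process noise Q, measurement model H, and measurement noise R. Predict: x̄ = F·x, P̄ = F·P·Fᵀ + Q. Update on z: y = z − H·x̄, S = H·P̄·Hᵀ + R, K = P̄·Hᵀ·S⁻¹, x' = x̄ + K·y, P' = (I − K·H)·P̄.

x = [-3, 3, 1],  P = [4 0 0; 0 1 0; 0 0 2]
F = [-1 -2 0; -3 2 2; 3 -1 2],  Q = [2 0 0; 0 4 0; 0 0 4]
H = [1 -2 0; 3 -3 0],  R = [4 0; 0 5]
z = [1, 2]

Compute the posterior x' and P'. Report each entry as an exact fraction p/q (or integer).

x̄ = F·x = [-3, 17, -10]
P̄ = F·P·Fᵀ + Q = [10 8 -10; 8 52 -30; -10 -30 49]
y = z − H·x̄ = [38, 62]
S = H·P̄·Hᵀ + R = [190 270; 270 419]
K = P̄·Hᵀ·S⁻¹ = [-2067/3355 276/671; -2292/3355 84/671; 475/671 -210/671]
x' = x̄ + K·y = [-3051/3355, -4021/3355, -1680/671]
P' = (I − K·H)·P̄ = [12868/3355 10568/3355 -2600/671; 10568/3355 9868/3355 -2250/671; -2600/671 -2250/671 21729/671]

x' = [-3051/3355, -4021/3355, -1680/671]
P' = [12868/3355 10568/3355 -2600/671; 10568/3355 9868/3355 -2250/671; -2600/671 -2250/671 21729/671]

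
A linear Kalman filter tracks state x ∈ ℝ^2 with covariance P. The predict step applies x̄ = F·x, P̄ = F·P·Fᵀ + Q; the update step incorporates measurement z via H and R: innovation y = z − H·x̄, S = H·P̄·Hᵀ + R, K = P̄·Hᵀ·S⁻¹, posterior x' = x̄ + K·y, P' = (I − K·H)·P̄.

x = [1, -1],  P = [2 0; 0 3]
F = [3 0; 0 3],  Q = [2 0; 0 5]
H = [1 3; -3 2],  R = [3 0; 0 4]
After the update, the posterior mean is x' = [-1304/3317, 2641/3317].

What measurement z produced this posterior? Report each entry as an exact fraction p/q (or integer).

z = [2, 3]

x̄ = F·x = [3, -3]
P̄ = F·P·Fᵀ + Q = [20 0; 0 32]
S = H·P̄·Hᵀ + R = [311 132; 132 312]
K = P̄·Hᵀ·S⁻¹ = [590/3317 -1775/6634; 896/3317 904/9951]
x' − x̄ = [-11255/3317, 12592/3317] = K·y
y = (KᵀK)⁻¹·Kᵀ·(x' − x̄) = [8, 18]
z = y + H·x̄ = [8, 18] + [-6, -15] = [2, 3]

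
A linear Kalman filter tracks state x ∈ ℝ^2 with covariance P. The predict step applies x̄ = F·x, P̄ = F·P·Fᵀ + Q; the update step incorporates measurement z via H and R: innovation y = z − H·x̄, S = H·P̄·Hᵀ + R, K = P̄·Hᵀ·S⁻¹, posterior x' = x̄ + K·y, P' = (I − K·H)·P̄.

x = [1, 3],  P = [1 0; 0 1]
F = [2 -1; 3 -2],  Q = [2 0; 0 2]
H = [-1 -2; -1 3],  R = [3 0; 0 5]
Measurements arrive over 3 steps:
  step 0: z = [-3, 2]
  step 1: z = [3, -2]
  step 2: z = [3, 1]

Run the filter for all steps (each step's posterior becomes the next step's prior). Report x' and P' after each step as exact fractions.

step 0: x' = [1893/1817, 21/23], P' = [2032/1817 1/23; 1/23 7/23]
step 1: x' = [-446034/707851, -697587/707851], P' = [793671/707851 63729/1415702; 63729/1415702 428763/1415702]
step 2: x' = [-6777205429/4413252723, -185365742/401204793], P' = [4948667243/4413252723 18067681/401204793; 18067681/401204793 11046212/36473163]

step 0: x̄ = F·x = [-1, -3]
step 0: P̄ = F·P·Fᵀ + Q = [7 8; 8 15]
step 0: y = z − H·x̄ = [-10, 10]
step 0: S = H·P̄·Hᵀ + R = [102 -91; -91 99]
step 0: K = P̄·Hᵀ·S⁻¹ = [-730/1817 -359/1817; -5/23 4/23]
step 0: x' = x̄ + K·y = [1893/1817, 21/23]
step 0: P' = (I − K·H)·P̄ = [2032/1817 1/23; 1/23 7/23]
step 1: x̄ = F·x = [2127/1817, 2361/1817]
step 1: P̄ = F·P·Fᵀ + Q = [11999/1817 12745/1817; 12745/1817 23186/1817]
step 1: y = z − H·x̄ = [12300/1817, -8590/1817]
step 1: S = H·P̄·Hᵀ + R = [161174/1817 -139862/1817; -139862/1817 153288/1817]
step 1: K = P̄·Hᵀ·S⁻¹ = [-285800/707851 -279231/1415702; -307085/1415702 122256/707851]
step 1: x' = x̄ + K·y = [-446034/707851, -697587/707851]
step 1: P' = (I − K·H)·P̄ = [793671/707851 63729/1415702; 63729/1415702 428763/1415702]
step 2: x̄ = F·x = [-194481/707851, 57072/707851]
step 2: P̄ = F·P·Fᵀ + Q = [9354619/1415702 9935475/1415702; 9935475/1415702 9033893/707851]
step 2: y = z − H·x̄ = [2043216/707851, 342154/707851]
step 2: S = H·P̄·Hᵀ + R = [125614769/1415702 -54493786/707851; -54493786/707851 119430353/1415702]
step 2: K = P̄·Hᵀ·S⁻¹ = [-1782052075/4413252723 -870486754/4413252723; -87028115/401204793 69291463/401204793]
step 2: x' = x̄ + K·y = [-6777205429/4413252723, -185365742/401204793]
step 2: P' = (I − K·H)·P̄ = [4948667243/4413252723 18067681/401204793; 18067681/401204793 11046212/36473163]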